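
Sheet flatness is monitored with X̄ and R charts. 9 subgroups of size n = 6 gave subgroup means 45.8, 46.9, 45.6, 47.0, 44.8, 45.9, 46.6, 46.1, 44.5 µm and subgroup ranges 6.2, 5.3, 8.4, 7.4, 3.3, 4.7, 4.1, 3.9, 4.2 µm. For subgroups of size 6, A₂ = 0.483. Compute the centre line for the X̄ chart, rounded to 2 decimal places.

X̄̄ = (45.8 + 46.9 + 45.6 + 47.0 + 44.8 + 45.9 + 46.6 + 46.1 + 44.5) / 9 = 413.2000 / 9 = 45.9111
CL = X̄̄ = 45.9111

45.91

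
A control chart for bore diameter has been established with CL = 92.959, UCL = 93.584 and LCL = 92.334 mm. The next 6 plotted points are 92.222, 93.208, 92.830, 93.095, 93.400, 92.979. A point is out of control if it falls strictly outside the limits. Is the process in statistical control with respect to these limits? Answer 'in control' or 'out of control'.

Compare each point to [92.334, 93.584]: sample 1 = 92.222 < LCL.

out of control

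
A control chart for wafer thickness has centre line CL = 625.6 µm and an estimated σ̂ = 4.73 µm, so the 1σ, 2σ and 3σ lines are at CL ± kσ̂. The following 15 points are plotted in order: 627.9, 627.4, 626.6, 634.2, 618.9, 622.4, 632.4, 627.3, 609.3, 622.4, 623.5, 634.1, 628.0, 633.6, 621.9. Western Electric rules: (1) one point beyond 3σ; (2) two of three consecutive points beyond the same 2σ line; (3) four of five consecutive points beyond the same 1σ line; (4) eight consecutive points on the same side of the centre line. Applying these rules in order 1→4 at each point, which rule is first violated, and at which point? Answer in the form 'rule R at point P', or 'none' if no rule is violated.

rule 1 at point 9

Zone of each point (C = within 1σ̂, B = 1σ̂–2σ̂, A = 2σ̂–3σ̂, * = beyond 3σ̂; sign = side of CL): 1:+C, 2:+C, 3:+C, 4:+B, 5:-B, 6:-C, 7:+B, 8:+C, 9:-*, 10:-C, 11:-C, 12:+B, 13:+C, 14:+B, 15:-C
Rule 1 (one point beyond the 3σ limits) is satisfied at point 9.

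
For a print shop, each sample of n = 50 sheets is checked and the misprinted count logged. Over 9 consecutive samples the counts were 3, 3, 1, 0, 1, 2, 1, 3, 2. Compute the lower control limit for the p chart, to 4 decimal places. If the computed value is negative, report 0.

p̄ = Σdᵢ / (k·n) = 16 / (9 × 50) = 0.03556
LCL = p̄ − 3·√(p̄(1−p̄)/n) = 0.03556 − 3 × 0.02619 = -0.04301 → 0 (negative, so LCL = 0)

0.0000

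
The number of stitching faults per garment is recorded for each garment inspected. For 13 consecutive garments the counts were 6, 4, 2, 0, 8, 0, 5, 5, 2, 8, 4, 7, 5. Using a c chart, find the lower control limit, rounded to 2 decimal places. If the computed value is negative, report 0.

0.00

c̄ = (6 + 4 + 2 + 0 + 8 + 0 + 5 + 5 + 2 + 8 + 4 + 7 + 5) / 13 = 56 / 13 = 4.3077
LCL = c̄ − 3√c̄ = 4.3077 − 3 × 2.0755 = -1.9188 → 0 (cannot be negative)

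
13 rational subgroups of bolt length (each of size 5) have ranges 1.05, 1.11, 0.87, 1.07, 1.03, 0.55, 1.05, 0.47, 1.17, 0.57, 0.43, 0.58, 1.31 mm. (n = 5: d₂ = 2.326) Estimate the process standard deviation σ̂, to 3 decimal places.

R̄ = (1.05 + 1.11 + 0.87 + 1.07 + 1.03 + 0.55 + 1.05 + 0.47 + 1.17 + 0.57 + 0.43 + 0.58 + 1.31) / 13 = 0.8662
σ̂ = R̄ / d₂ = 0.8662 / 2.326 = 0.3724

0.372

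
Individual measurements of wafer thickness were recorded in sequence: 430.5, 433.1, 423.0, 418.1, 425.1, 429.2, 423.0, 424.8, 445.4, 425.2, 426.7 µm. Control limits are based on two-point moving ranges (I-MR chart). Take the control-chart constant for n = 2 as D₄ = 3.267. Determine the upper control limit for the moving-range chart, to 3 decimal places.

Moving ranges: 2.6, 10.1, 4.9, 7.0, 4.1, 6.2, 1.8, 20.6, 20.2, 1.5; M̄R̄ = 79.0000 / 10 = 7.9000
UCL_MR = D₄·M̄R̄ = 3.267 × 7.9000 = 25.8093

25.809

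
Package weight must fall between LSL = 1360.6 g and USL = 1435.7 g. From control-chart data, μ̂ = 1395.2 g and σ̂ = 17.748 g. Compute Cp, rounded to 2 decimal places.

0.71

Cp = (USL − LSL) / (6σ̂) = (1435.7 − 1360.6) / (6 × 17.748) = 75.1000 / 106.4880 = 0.7052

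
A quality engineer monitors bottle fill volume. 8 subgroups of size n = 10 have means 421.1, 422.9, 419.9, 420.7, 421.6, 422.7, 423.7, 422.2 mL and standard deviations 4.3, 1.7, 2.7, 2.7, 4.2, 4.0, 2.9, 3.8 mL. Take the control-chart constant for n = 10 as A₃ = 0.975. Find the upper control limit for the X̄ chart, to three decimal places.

425.055

X̄̄ = (421.1 + 422.9 + 419.9 + 420.7 + 421.6 + 422.7 + 423.7 + 422.2) / 8 = 421.8500
s̄ = (4.3 + 1.7 + 2.7 + 2.7 + 4.2 + 4.0 + 2.9 + 3.8) / 8 = 3.2875
UCL = X̄̄ + A₃·s̄ = 421.8500 + 0.975 × 3.2875 = 425.0553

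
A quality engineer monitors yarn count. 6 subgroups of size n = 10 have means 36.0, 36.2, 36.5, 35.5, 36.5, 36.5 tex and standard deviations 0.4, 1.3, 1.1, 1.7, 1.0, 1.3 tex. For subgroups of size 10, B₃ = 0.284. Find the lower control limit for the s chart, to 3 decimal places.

0.322

s̄ = (0.4 + 1.3 + 1.1 + 1.7 + 1.0 + 1.3) / 6 = 1.1333
LCL_s = B₃·s̄ = 0.284 × 1.1333 = 0.3219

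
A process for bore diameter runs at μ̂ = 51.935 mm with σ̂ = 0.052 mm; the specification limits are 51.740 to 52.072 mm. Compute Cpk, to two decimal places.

0.88

Cpu = (USL − μ̂) / (3σ̂) = (52.072 − 51.935) / (3 × 0.052) = 0.8782; Cpl = (μ̂ − LSL) / (3σ̂) = (51.935 − 51.740) / (3 × 0.052) = 1.2500; Cpk = min(Cpu, Cpl) = 0.8782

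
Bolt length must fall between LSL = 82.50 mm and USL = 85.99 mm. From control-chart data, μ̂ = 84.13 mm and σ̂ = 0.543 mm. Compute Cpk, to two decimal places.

1.00

Cpu = (USL − μ̂) / (3σ̂) = (85.99 − 84.13) / (3 × 0.543) = 1.1418; Cpl = (μ̂ − LSL) / (3σ̂) = (84.13 − 82.50) / (3 × 0.543) = 1.0006; Cpk = min(Cpu, Cpl) = 1.0006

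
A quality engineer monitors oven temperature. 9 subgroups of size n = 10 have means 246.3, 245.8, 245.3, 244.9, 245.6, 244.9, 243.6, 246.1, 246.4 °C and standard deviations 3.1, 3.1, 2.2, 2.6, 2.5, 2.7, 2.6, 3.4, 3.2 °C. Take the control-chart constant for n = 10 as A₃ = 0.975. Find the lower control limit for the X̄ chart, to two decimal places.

X̄̄ = (246.3 + 245.8 + 245.3 + 244.9 + 245.6 + 244.9 + 243.6 + 246.1 + 246.4) / 9 = 245.4333
s̄ = (3.1 + 3.1 + 2.2 + 2.6 + 2.5 + 2.7 + 2.6 + 3.4 + 3.2) / 9 = 2.8222
LCL = X̄̄ − A₃·s̄ = 245.4333 − 0.975 × 2.8222 = 242.6817

242.68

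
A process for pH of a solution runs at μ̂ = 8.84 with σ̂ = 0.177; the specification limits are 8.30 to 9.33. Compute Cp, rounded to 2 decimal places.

0.97

Cp = (USL − LSL) / (6σ̂) = (9.33 − 8.30) / (6 × 0.177) = 1.0300 / 1.0620 = 0.9699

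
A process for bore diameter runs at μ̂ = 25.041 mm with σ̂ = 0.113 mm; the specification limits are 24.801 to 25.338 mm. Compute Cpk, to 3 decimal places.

Cpu = (USL − μ̂) / (3σ̂) = (25.338 − 25.041) / (3 × 0.113) = 0.8761; Cpl = (μ̂ − LSL) / (3σ̂) = (25.041 − 24.801) / (3 × 0.113) = 0.7080; Cpk = min(Cpu, Cpl) = 0.7080

0.708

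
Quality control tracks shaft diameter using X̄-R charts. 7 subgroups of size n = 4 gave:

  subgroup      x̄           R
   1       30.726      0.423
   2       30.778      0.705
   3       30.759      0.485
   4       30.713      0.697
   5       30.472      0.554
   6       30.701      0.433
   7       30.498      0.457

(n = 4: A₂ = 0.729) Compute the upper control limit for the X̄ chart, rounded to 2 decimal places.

31.05

X̄̄ = (30.726 + 30.778 + 30.759 + 30.713 + 30.472 + 30.701 + 30.498) / 7 = 214.6470 / 7 = 30.6639
R̄ = (0.423 + 0.705 + 0.485 + 0.697 + 0.554 + 0.433 + 0.457) / 7 = 3.7540 / 7 = 0.5363
UCL = X̄̄ + A₂·R̄ = 30.6639 + 0.729 × 0.5363 = 31.0548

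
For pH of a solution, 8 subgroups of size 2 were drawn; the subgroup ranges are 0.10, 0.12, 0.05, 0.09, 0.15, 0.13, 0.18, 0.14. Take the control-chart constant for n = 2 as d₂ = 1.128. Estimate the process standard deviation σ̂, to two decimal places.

0.11

R̄ = (0.10 + 0.12 + 0.05 + 0.09 + 0.15 + 0.13 + 0.18 + 0.14) / 8 = 0.1200
σ̂ = R̄ / d₂ = 0.1200 / 1.128 = 0.1064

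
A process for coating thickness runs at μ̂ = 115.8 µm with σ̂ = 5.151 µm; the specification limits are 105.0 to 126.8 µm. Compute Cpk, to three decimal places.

Cpu = (USL − μ̂) / (3σ̂) = (126.8 − 115.8) / (3 × 5.151) = 0.7118; Cpl = (μ̂ − LSL) / (3σ̂) = (115.8 − 105.0) / (3 × 5.151) = 0.6989; Cpk = min(Cpu, Cpl) = 0.6989

0.699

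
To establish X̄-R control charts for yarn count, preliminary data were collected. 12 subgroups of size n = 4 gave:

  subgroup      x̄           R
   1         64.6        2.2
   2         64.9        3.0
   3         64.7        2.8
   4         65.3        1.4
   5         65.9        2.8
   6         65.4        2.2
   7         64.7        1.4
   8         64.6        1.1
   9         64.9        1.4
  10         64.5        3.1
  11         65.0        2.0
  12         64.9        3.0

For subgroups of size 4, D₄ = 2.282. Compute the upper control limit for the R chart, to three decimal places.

R̄ = (2.2 + 3.0 + 2.8 + 1.4 + 2.8 + 2.2 + 1.4 + 1.1 + 1.4 + 3.1 + 2.0 + 3.0) / 12 = 26.4000 / 12 = 2.2000
UCL_R = D₄·R̄ = 2.282 × 2.2000 = 5.0204

5.020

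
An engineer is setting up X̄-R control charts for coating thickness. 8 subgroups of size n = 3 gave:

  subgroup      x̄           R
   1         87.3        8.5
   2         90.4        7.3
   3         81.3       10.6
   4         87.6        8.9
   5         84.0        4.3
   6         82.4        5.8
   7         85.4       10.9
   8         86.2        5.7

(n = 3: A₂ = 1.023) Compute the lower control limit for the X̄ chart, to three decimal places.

77.647

X̄̄ = (87.3 + 90.4 + 81.3 + 87.6 + 84.0 + 82.4 + 85.4 + 86.2) / 8 = 684.6000 / 8 = 85.5750
R̄ = (8.5 + 7.3 + 10.6 + 8.9 + 4.3 + 5.8 + 10.9 + 5.7) / 8 = 62.0000 / 8 = 7.7500
LCL = X̄̄ − A₂·R̄ = 85.5750 − 1.023 × 7.7500 = 77.6467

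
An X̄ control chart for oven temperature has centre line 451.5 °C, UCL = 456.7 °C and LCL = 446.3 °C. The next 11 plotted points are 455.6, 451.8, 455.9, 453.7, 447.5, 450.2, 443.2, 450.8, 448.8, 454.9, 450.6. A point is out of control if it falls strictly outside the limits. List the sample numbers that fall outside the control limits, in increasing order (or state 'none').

7

Compare each point to [446.3, 456.7]: sample 7 = 443.2 < LCL.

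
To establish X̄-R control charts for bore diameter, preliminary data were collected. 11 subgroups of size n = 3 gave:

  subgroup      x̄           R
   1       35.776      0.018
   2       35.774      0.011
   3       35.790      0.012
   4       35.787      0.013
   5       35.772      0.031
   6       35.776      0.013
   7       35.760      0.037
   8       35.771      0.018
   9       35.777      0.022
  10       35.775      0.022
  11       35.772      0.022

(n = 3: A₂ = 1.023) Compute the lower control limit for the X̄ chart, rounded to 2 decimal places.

X̄̄ = (35.776 + 35.774 + 35.790 + 35.787 + 35.772 + 35.776 + 35.760 + 35.771 + 35.777 + 35.775 + 35.772) / 11 = 393.5300 / 11 = 35.7755
R̄ = (0.018 + 0.011 + 0.012 + 0.013 + 0.031 + 0.013 + 0.037 + 0.018 + 0.022 + 0.022 + 0.022) / 11 = 0.2190 / 11 = 0.0199
LCL = X̄̄ − A₂·R̄ = 35.7755 − 1.023 × 0.0199 = 35.7551

35.76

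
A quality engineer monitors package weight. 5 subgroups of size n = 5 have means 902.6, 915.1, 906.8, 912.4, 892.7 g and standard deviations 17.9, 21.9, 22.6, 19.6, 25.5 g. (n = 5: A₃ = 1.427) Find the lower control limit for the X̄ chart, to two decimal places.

X̄̄ = (902.6 + 915.1 + 906.8 + 912.4 + 892.7) / 5 = 905.9200
s̄ = (17.9 + 21.9 + 22.6 + 19.6 + 25.5) / 5 = 21.5000
LCL = X̄̄ − A₃·s̄ = 905.9200 − 1.427 × 21.5000 = 875.2395

875.24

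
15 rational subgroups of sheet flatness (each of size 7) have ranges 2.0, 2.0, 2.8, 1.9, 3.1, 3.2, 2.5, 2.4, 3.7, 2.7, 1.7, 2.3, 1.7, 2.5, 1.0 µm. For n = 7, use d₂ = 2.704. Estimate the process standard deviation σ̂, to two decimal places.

R̄ = (2.0 + 2.0 + 2.8 + 1.9 + 3.1 + 3.2 + 2.5 + 2.4 + 3.7 + 2.7 + 1.7 + 2.3 + 1.7 + 2.5 + 1.0) / 15 = 2.3667
σ̂ = R̄ / d₂ = 2.3667 / 2.704 = 0.8752

0.88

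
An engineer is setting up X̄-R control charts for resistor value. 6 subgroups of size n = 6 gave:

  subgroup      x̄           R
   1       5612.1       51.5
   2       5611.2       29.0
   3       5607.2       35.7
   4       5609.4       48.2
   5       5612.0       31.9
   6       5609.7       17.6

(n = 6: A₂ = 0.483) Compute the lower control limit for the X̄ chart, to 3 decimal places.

5593.048

X̄̄ = (5612.1 + 5611.2 + 5607.2 + 5609.4 + 5612.0 + 5609.7) / 6 = 33661.6000 / 6 = 5610.2667
R̄ = (51.5 + 29.0 + 35.7 + 48.2 + 31.9 + 17.6) / 6 = 213.9000 / 6 = 35.6500
LCL = X̄̄ − A₂·R̄ = 5610.2667 − 0.483 × 35.6500 = 5593.0477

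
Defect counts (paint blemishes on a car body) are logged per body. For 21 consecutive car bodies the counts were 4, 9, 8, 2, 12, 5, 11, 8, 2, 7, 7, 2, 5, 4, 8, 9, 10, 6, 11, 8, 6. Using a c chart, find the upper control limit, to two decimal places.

c̄ = (4 + 9 + 8 + 2 + 12 + 5 + 11 + 8 + 2 + 7 + 7 + 2 + 5 + 4 + 8 + 9 + 10 + 6 + 11 + 8 + 6) / 21 = 144 / 21 = 6.8571
UCL = c̄ + 3√c̄ = 6.8571 + 3 × √6.8571 = 6.8571 + 3 × 2.6186 = 14.7130

14.71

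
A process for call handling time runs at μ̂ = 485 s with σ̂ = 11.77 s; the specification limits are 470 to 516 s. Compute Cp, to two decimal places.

0.65

Cp = (USL − LSL) / (6σ̂) = (516 − 470) / (6 × 11.77) = 46.0000 / 70.6200 = 0.6514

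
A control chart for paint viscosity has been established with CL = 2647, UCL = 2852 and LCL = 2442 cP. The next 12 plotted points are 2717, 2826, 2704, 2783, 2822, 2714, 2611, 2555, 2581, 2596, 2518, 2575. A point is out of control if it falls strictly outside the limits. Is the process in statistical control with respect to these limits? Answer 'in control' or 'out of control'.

in control

All 12 points lie within [2442, 2852].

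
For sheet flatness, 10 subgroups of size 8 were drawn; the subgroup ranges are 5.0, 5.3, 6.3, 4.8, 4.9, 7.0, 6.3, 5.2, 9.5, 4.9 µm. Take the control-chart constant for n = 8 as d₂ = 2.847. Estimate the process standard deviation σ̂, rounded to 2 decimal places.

R̄ = (5.0 + 5.3 + 6.3 + 4.8 + 4.9 + 7.0 + 6.3 + 5.2 + 9.5 + 4.9) / 10 = 5.9200
σ̂ = R̄ / d₂ = 5.9200 / 2.847 = 2.0794

2.08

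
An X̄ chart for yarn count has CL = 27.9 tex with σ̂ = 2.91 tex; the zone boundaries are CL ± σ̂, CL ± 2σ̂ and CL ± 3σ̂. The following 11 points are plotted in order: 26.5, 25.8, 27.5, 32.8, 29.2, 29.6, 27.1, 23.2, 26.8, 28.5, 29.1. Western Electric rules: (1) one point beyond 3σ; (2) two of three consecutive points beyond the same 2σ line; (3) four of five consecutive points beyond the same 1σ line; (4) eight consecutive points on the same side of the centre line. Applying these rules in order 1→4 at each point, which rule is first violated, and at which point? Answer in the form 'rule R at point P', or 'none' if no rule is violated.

none

Zone of each point (C = within 1σ̂, B = 1σ̂–2σ̂, A = 2σ̂–3σ̂, * = beyond 3σ̂; sign = side of CL): 1:-C, 2:-C, 3:-C, 4:+B, 5:+C, 6:+C, 7:-C, 8:-B, 9:-C, 10:+C, 11:+C
No rule fires across all 11 points.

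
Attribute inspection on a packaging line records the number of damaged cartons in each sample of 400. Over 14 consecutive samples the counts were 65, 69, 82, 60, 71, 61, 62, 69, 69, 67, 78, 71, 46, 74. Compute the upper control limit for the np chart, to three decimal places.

p̄ = Σdᵢ / (k·n) = 944 / (14 × 400) = 0.16857
UCL = np̄ + 3·√(np̄(1−p̄)) = 67.4286 + 3 × √(67.4286×0.83143) = 67.4286 + 3 × 7.4875 = 89.8909

89.891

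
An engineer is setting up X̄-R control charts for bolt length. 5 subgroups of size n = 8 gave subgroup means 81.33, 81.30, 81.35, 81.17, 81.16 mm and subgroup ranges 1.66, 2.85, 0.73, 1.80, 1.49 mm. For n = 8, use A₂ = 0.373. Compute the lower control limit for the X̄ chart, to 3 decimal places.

80.626

X̄̄ = (81.33 + 81.30 + 81.35 + 81.17 + 81.16) / 5 = 406.3100 / 5 = 81.2620
R̄ = (1.66 + 2.85 + 0.73 + 1.80 + 1.49) / 5 = 8.5300 / 5 = 1.7060
LCL = X̄̄ − A₂·R̄ = 81.2620 − 0.373 × 1.7060 = 80.6257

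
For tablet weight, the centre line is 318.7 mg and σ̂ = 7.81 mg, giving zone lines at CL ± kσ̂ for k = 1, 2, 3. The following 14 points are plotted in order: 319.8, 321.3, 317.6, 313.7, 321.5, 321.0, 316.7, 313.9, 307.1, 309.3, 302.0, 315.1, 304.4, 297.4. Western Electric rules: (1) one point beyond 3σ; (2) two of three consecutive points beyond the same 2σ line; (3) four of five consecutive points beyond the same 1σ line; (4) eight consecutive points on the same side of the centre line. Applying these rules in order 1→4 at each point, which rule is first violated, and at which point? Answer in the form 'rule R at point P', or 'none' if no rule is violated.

Zone of each point (C = within 1σ̂, B = 1σ̂–2σ̂, A = 2σ̂–3σ̂, * = beyond 3σ̂; sign = side of CL): 1:+C, 2:+C, 3:-C, 4:-C, 5:+C, 6:+C, 7:-C, 8:-C, 9:-B, 10:-B, 11:-A, 12:-C, 13:-B, 14:-A
Rule 3 (four of five consecutive points beyond the same 1σ limit) is satisfied at point 13.

rule 3 at point 13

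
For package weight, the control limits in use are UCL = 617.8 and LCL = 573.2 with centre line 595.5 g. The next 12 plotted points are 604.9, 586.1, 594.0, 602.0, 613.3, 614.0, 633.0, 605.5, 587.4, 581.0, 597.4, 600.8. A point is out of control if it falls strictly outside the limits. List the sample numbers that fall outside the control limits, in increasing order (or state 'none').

7

Compare each point to [573.2, 617.8]: sample 7 = 633.0 > UCL.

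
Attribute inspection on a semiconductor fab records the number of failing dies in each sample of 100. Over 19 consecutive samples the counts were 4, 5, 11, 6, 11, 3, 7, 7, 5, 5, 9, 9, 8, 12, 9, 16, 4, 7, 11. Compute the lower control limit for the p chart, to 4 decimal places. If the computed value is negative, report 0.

p̄ = Σdᵢ / (k·n) = 149 / (19 × 100) = 0.07842
LCL = p̄ − 3·√(p̄(1−p̄)/n) = 0.07842 − 3 × 0.02688 = -0.00223 → 0 (negative, so LCL = 0)

0.0000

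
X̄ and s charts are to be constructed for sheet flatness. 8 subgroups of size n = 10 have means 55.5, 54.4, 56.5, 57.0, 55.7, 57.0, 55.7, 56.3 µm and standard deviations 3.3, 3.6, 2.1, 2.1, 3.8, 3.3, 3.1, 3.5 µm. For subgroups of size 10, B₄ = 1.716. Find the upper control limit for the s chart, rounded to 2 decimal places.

s̄ = (3.3 + 3.6 + 2.1 + 2.1 + 3.8 + 3.3 + 3.1 + 3.5) / 8 = 3.1000
UCL_s = B₄·s̄ = 1.716 × 3.1000 = 5.3196

5.32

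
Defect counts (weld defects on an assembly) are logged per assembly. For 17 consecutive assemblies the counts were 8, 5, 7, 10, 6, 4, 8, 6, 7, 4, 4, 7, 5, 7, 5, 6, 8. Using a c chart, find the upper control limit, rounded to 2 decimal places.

c̄ = (8 + 5 + 7 + 10 + 6 + 4 + 8 + 6 + 7 + 4 + 4 + 7 + 5 + 7 + 5 + 6 + 8) / 17 = 107 / 17 = 6.2941
UCL = c̄ + 3√c̄ = 6.2941 + 3 × √6.2941 = 6.2941 + 3 × 2.5088 = 13.8205

13.82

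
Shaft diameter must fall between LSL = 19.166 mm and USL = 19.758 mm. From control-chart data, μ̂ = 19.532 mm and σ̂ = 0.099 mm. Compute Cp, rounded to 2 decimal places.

1.00

Cp = (USL − LSL) / (6σ̂) = (19.758 − 19.166) / (6 × 0.099) = 0.5920 / 0.5940 = 0.9966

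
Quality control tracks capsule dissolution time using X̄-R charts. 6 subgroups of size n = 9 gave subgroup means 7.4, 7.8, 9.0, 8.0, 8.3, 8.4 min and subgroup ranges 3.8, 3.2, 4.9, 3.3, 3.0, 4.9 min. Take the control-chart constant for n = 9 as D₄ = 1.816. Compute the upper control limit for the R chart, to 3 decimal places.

R̄ = (3.8 + 3.2 + 4.9 + 3.3 + 3.0 + 4.9) / 6 = 23.1000 / 6 = 3.8500
UCL_R = D₄·R̄ = 1.816 × 3.8500 = 6.9916

6.992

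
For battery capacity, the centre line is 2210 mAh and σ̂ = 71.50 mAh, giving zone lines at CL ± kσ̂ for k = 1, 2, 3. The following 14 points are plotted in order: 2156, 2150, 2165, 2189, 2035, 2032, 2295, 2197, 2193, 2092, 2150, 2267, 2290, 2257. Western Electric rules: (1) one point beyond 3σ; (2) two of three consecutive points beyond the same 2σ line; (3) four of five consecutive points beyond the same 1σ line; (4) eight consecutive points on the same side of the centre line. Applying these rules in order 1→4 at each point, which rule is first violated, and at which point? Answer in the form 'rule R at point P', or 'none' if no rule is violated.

rule 2 at point 6

Zone of each point (C = within 1σ̂, B = 1σ̂–2σ̂, A = 2σ̂–3σ̂, * = beyond 3σ̂; sign = side of CL): 1:-C, 2:-C, 3:-C, 4:-C, 5:-A, 6:-A, 7:+B, 8:-C, 9:-C, 10:-B, 11:-C, 12:+C, 13:+B, 14:+C
Rule 2 (two of three consecutive points beyond the same 2σ limit) is satisfied at point 6.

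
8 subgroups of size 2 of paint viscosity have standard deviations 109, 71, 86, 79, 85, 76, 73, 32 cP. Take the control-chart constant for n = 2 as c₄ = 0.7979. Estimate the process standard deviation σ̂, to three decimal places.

s̄ = (109 + 71 + 86 + 79 + 85 + 76 + 73 + 32) / 8 = 76.3750
σ̂ = s̄ / c₄ = 76.3750 / 0.7979 = 95.7200

95.720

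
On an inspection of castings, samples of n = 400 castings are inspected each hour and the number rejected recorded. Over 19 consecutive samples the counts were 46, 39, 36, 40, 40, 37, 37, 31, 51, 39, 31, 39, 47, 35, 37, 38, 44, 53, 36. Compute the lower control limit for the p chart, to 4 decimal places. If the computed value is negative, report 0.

0.0546

p̄ = Σdᵢ / (k·n) = 756 / (19 × 400) = 0.09947
LCL = p̄ − 3·√(p̄(1−p̄)/n) = 0.09947 − 3 × 0.01496 = 0.05458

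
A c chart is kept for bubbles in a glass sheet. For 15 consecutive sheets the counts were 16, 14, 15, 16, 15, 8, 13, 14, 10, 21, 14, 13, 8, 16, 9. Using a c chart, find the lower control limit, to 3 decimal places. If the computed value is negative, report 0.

2.458

c̄ = (16 + 14 + 15 + 16 + 15 + 8 + 13 + 14 + 10 + 21 + 14 + 13 + 8 + 16 + 9) / 15 = 202 / 15 = 13.4667
LCL = c̄ − 3√c̄ = 13.4667 − 3 × 3.6697 = 2.4576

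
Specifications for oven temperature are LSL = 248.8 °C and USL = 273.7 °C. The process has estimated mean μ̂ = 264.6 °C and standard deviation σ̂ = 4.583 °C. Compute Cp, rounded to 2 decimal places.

Cp = (USL − LSL) / (6σ̂) = (273.7 − 248.8) / (6 × 4.583) = 24.9000 / 27.4980 = 0.9055

0.91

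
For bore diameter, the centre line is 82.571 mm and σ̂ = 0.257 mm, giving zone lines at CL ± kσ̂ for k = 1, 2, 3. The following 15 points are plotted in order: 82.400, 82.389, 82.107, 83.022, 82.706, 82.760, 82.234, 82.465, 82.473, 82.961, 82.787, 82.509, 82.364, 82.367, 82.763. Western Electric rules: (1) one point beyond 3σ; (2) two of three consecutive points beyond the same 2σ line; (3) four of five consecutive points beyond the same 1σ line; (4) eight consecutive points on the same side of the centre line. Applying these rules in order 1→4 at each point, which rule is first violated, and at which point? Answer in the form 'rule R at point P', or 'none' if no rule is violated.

Zone of each point (C = within 1σ̂, B = 1σ̂–2σ̂, A = 2σ̂–3σ̂, * = beyond 3σ̂; sign = side of CL): 1:-C, 2:-C, 3:-B, 4:+B, 5:+C, 6:+C, 7:-B, 8:-C, 9:-C, 10:+B, 11:+C, 12:-C, 13:-C, 14:-C, 15:+C
No rule fires across all 15 points.

none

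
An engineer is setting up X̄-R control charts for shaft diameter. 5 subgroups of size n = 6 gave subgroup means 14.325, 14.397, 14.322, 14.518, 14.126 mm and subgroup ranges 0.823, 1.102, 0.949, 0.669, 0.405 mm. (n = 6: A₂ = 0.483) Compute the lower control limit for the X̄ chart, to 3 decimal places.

13.956

X̄̄ = (14.325 + 14.397 + 14.322 + 14.518 + 14.126) / 5 = 71.6880 / 5 = 14.3376
R̄ = (0.823 + 1.102 + 0.949 + 0.669 + 0.405) / 5 = 3.9480 / 5 = 0.7896
LCL = X̄̄ − A₂·R̄ = 14.3376 − 0.483 × 0.7896 = 13.9562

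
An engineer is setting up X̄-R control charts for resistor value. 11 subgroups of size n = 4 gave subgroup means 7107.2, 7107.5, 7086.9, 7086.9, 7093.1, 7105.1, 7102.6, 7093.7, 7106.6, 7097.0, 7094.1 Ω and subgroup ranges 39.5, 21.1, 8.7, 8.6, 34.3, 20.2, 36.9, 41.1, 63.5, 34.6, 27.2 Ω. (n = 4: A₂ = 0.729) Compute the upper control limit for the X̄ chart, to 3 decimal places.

X̄̄ = (7107.2 + 7107.5 + 7086.9 + 7086.9 + 7093.1 + 7105.1 + 7102.6 + 7093.7 + 7106.6 + 7097.0 + 7094.1) / 11 = 78080.7000 / 11 = 7098.2455
R̄ = (39.5 + 21.1 + 8.7 + 8.6 + 34.3 + 20.2 + 36.9 + 41.1 + 63.5 + 34.6 + 27.2) / 11 = 335.7000 / 11 = 30.5182
UCL = X̄̄ + A₂·R̄ = 7098.2455 + 0.729 × 30.5182 = 7120.4932

7120.493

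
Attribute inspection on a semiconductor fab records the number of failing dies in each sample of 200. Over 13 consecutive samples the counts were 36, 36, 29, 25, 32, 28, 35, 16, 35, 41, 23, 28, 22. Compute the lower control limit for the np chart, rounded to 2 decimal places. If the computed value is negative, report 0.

p̄ = Σdᵢ / (k·n) = 386 / (13 × 200) = 0.14846
LCL = np̄ − 3·√(np̄(1−p̄)) = 29.6923 − 3 × 5.0283 = 14.6073

14.61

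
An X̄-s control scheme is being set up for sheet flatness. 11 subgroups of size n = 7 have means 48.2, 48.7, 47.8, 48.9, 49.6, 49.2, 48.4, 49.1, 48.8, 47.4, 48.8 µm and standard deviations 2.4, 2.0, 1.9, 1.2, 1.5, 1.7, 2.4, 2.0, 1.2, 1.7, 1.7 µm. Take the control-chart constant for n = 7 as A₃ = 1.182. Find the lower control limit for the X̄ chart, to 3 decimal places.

X̄̄ = (48.2 + 48.7 + 47.8 + 48.9 + 49.6 + 49.2 + 48.4 + 49.1 + 48.8 + 47.4 + 48.8) / 11 = 48.6273
s̄ = (2.4 + 2.0 + 1.9 + 1.2 + 1.5 + 1.7 + 2.4 + 2.0 + 1.2 + 1.7 + 1.7) / 11 = 1.7909
LCL = X̄̄ − A₃·s̄ = 48.6273 − 1.182 × 1.7909 = 46.5104

46.510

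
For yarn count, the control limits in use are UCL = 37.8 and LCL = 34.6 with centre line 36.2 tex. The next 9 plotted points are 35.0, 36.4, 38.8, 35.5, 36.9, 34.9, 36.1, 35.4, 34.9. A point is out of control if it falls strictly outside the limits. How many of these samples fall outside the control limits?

1

Compare each point to [34.6, 37.8]: sample 3 = 38.8 > UCL.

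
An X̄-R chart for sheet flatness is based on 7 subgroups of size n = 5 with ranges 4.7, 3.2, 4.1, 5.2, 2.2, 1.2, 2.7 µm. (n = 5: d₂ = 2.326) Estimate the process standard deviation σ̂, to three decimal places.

1.431

R̄ = (4.7 + 3.2 + 4.1 + 5.2 + 2.2 + 1.2 + 2.7) / 7 = 3.3286
σ̂ = R̄ / d₂ = 3.3286 / 2.326 = 1.4310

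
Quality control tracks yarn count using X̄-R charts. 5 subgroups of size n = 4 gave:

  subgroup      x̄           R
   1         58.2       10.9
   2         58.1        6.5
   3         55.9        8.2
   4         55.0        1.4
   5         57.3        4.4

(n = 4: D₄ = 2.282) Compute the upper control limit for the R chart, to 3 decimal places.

14.331

R̄ = (10.9 + 6.5 + 8.2 + 1.4 + 4.4) / 5 = 31.4000 / 5 = 6.2800
UCL_R = D₄·R̄ = 2.282 × 6.2800 = 14.3310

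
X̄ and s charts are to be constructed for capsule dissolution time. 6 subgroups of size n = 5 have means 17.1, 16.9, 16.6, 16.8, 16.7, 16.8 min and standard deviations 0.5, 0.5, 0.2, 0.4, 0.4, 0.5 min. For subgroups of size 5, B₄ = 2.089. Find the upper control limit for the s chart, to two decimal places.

0.87

s̄ = (0.5 + 0.5 + 0.2 + 0.4 + 0.4 + 0.5) / 6 = 0.4167
UCL_s = B₄·s̄ = 2.089 × 0.4167 = 0.8704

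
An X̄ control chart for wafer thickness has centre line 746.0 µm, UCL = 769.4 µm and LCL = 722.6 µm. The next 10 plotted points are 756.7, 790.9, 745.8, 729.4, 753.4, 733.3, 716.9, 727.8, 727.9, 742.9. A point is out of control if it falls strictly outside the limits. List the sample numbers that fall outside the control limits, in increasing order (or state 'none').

Compare each point to [722.6, 769.4]: sample 2 = 790.9 > UCL; sample 7 = 716.9 < LCL.

2, 7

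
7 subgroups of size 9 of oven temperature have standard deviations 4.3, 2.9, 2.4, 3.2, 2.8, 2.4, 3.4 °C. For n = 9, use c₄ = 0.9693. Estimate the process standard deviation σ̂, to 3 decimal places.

3.154

s̄ = (4.3 + 2.9 + 2.4 + 3.2 + 2.8 + 2.4 + 3.4) / 7 = 3.0571
σ̂ = s̄ / c₄ = 3.0571 / 0.9693 = 3.1540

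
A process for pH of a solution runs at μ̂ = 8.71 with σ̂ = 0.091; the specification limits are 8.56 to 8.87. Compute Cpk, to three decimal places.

0.549

Cpu = (USL − μ̂) / (3σ̂) = (8.87 − 8.71) / (3 × 0.091) = 0.5861; Cpl = (μ̂ − LSL) / (3σ̂) = (8.71 − 8.56) / (3 × 0.091) = 0.5495; Cpk = min(Cpu, Cpl) = 0.5495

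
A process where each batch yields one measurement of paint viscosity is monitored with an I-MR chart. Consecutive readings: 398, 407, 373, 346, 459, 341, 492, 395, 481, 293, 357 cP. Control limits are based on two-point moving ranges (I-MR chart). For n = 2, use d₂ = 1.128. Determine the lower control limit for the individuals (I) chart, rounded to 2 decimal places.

X̄ = (398 + 407 + 373 + 346 + 459 + 341 + 492 + 395 + 481 + 293 + 357) / 11 = 394.7273
Moving ranges: 9, 34, 27, 113, 118, 151, 97, 86, 188, 64; M̄R̄ = 887.0000 / 10 = 88.7000
LCL = X̄ − 3·M̄R̄/d₂ = 394.7273 − 3 × 88.7000 / 1.128 = 158.8230

158.82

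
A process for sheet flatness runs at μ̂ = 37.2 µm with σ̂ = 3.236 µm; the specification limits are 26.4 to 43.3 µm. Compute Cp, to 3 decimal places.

0.870

Cp = (USL − LSL) / (6σ̂) = (43.3 − 26.4) / (6 × 3.236) = 16.9000 / 19.4160 = 0.8704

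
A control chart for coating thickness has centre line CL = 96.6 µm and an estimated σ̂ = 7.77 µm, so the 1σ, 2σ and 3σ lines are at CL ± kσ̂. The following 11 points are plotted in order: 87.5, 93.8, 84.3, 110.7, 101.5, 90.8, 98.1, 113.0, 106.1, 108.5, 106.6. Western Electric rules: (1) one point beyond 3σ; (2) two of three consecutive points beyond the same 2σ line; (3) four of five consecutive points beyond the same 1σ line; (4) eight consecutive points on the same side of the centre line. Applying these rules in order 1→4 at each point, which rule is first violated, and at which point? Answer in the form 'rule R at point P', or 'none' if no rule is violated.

rule 3 at point 11

Zone of each point (C = within 1σ̂, B = 1σ̂–2σ̂, A = 2σ̂–3σ̂, * = beyond 3σ̂; sign = side of CL): 1:-B, 2:-C, 3:-B, 4:+B, 5:+C, 6:-C, 7:+C, 8:+A, 9:+B, 10:+B, 11:+B
Rule 3 (four of five consecutive points beyond the same 1σ limit) is satisfied at point 11.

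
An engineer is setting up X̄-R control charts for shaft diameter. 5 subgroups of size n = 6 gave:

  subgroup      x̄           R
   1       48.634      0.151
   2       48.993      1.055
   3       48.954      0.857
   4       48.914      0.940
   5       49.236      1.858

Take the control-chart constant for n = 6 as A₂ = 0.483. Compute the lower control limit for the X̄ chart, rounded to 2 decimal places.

48.48

X̄̄ = (48.634 + 48.993 + 48.954 + 48.914 + 49.236) / 5 = 244.7310 / 5 = 48.9462
R̄ = (0.151 + 1.055 + 0.857 + 0.940 + 1.858) / 5 = 4.8610 / 5 = 0.9722
LCL = X̄̄ − A₂·R̄ = 48.9462 − 0.483 × 0.9722 = 48.4766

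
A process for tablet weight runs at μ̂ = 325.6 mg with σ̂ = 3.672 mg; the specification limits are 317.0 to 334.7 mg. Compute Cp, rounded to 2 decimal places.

Cp = (USL − LSL) / (6σ̂) = (334.7 − 317.0) / (6 × 3.672) = 17.7000 / 22.0320 = 0.8034

0.80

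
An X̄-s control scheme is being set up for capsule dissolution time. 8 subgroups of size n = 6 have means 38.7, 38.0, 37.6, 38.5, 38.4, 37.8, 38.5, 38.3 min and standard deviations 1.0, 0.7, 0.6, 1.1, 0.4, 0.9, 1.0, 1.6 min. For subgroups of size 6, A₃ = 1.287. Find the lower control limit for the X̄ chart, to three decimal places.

X̄̄ = (38.7 + 38.0 + 37.6 + 38.5 + 38.4 + 37.8 + 38.5 + 38.3) / 8 = 38.2250
s̄ = (1.0 + 0.7 + 0.6 + 1.1 + 0.4 + 0.9 + 1.0 + 1.6) / 8 = 0.9125
LCL = X̄̄ − A₃·s̄ = 38.2250 − 1.287 × 0.9125 = 37.0506

37.051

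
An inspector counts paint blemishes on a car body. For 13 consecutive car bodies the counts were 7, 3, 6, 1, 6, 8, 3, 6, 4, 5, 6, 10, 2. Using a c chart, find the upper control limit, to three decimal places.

11.964

c̄ = (7 + 3 + 6 + 1 + 6 + 8 + 3 + 6 + 4 + 5 + 6 + 10 + 2) / 13 = 67 / 13 = 5.1538
UCL = c̄ + 3√c̄ = 5.1538 + 3 × √5.1538 = 5.1538 + 3 × 2.2702 = 11.9645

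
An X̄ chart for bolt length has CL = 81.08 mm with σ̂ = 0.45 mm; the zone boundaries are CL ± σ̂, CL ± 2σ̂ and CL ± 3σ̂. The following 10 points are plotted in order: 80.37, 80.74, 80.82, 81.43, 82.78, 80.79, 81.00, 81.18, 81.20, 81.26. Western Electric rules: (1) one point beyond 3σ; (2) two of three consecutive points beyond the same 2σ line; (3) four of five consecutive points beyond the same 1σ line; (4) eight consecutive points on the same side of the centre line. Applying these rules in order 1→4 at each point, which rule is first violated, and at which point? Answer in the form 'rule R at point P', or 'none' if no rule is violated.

rule 1 at point 5

Zone of each point (C = within 1σ̂, B = 1σ̂–2σ̂, A = 2σ̂–3σ̂, * = beyond 3σ̂; sign = side of CL): 1:-B, 2:-C, 3:-C, 4:+C, 5:+*, 6:-C, 7:-C, 8:+C, 9:+C, 10:+C
Rule 1 (one point beyond the 3σ limits) is satisfied at point 5.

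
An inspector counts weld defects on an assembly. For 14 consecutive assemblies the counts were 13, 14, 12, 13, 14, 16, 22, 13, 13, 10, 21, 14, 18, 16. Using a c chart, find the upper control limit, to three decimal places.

c̄ = (13 + 14 + 12 + 13 + 14 + 16 + 22 + 13 + 13 + 10 + 21 + 14 + 18 + 16) / 14 = 209 / 14 = 14.9286
UCL = c̄ + 3√c̄ = 14.9286 + 3 × √14.9286 = 14.9286 + 3 × 3.8638 = 26.5198

26.520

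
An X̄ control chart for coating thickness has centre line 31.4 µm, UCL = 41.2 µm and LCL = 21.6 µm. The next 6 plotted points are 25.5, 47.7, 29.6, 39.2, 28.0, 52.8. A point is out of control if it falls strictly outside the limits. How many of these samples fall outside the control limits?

Compare each point to [21.6, 41.2]: sample 2 = 47.7 > UCL; sample 6 = 52.8 > UCL.

2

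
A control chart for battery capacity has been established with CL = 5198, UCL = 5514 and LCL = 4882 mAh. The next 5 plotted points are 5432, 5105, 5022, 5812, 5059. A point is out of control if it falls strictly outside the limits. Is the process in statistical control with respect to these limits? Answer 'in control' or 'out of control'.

Compare each point to [4882, 5514]: sample 4 = 5812 > UCL.

out of control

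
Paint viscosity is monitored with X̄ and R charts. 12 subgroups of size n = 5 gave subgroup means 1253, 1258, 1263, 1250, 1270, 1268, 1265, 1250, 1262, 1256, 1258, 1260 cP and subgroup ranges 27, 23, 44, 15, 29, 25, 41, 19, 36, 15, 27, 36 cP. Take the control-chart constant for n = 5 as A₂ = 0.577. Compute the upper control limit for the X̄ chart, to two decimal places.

1275.62

X̄̄ = (1253 + 1258 + 1263 + 1250 + 1270 + 1268 + 1265 + 1250 + 1262 + 1256 + 1258 + 1260) / 12 = 15113.0000 / 12 = 1259.4167
R̄ = (27 + 23 + 44 + 15 + 29 + 25 + 41 + 19 + 36 + 15 + 27 + 36) / 12 = 337.0000 / 12 = 28.0833
UCL = X̄̄ + A₂·R̄ = 1259.4167 + 0.577 × 28.0833 = 1275.6208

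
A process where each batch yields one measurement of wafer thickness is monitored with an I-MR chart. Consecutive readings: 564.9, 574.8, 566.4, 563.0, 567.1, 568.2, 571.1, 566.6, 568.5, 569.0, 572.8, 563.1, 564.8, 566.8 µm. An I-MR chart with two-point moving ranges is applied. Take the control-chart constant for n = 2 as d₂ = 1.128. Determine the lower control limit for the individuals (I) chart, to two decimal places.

X̄ = (564.9 + 574.8 + 566.4 + 563.0 + 567.1 + 568.2 + 571.1 + 566.6 + 568.5 + 569.0 + 572.8 + 563.1 + 564.8 + 566.8) / 14 = 567.6500
Moving ranges: 9.9, 8.4, 3.4, 4.1, 1.1, 2.9, 4.5, 1.9, 0.5, 3.8, 9.7, 1.7, 2.0; M̄R̄ = 53.9000 / 13 = 4.1462
LCL = X̄ − 3·M̄R̄/d₂ = 567.6500 − 3 × 4.1462 / 1.128 = 556.6230

556.62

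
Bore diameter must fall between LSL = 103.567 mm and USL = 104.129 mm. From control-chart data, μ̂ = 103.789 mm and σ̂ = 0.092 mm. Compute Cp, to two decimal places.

1.02

Cp = (USL − LSL) / (6σ̂) = (104.129 − 103.567) / (6 × 0.092) = 0.5620 / 0.5520 = 1.0181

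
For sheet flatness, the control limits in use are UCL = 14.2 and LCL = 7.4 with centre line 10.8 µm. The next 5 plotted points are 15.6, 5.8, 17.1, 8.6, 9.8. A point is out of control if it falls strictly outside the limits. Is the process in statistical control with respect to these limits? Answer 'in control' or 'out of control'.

Compare each point to [7.4, 14.2]: sample 1 = 15.6 > UCL; sample 2 = 5.8 < LCL; sample 3 = 17.1 > UCL.

out of control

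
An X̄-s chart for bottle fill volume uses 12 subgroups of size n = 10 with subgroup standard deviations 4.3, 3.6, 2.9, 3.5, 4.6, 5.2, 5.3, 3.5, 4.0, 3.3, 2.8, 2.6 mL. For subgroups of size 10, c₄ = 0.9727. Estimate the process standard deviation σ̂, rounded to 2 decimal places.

3.91

s̄ = (4.3 + 3.6 + 2.9 + 3.5 + 4.6 + 5.2 + 5.3 + 3.5 + 4.0 + 3.3 + 2.8 + 2.6) / 12 = 3.8000
σ̂ = s̄ / c₄ = 3.8000 / 0.9727 = 3.9067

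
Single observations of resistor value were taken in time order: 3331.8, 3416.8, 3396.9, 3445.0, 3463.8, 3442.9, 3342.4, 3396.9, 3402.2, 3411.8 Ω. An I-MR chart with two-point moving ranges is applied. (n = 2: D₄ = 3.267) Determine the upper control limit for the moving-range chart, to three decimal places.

Moving ranges: 85.0, 19.9, 48.1, 18.8, 20.9, 100.5, 54.5, 5.3, 9.6; M̄R̄ = 362.6000 / 9 = 40.2889
UCL_MR = D₄·M̄R̄ = 3.267 × 40.2889 = 131.6238

131.624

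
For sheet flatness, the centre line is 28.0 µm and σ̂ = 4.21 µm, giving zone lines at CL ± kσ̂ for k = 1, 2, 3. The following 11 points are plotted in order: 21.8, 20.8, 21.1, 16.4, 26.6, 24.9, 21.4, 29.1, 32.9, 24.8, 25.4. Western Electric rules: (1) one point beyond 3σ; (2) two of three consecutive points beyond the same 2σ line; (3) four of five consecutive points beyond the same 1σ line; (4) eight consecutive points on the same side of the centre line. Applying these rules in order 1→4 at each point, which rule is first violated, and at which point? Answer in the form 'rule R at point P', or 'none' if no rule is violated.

Zone of each point (C = within 1σ̂, B = 1σ̂–2σ̂, A = 2σ̂–3σ̂, * = beyond 3σ̂; sign = side of CL): 1:-B, 2:-B, 3:-B, 4:-A, 5:-C, 6:-C, 7:-B, 8:+C, 9:+B, 10:-C, 11:-C
Rule 3 (four of five consecutive points beyond the same 1σ limit) is satisfied at point 4.

rule 3 at point 4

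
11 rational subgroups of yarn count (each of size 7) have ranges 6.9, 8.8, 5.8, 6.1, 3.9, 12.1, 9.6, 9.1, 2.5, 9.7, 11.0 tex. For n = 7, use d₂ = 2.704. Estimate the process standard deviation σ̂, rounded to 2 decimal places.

R̄ = (6.9 + 8.8 + 5.8 + 6.1 + 3.9 + 12.1 + 9.6 + 9.1 + 2.5 + 9.7 + 11.0) / 11 = 7.7727
σ̂ = R̄ / d₂ = 7.7727 / 2.704 = 2.8745

2.87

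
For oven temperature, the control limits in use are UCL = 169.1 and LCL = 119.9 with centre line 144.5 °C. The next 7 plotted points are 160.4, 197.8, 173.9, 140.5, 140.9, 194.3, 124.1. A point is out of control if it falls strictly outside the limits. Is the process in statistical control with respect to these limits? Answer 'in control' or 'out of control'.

Compare each point to [119.9, 169.1]: sample 2 = 197.8 > UCL; sample 3 = 173.9 > UCL; sample 6 = 194.3 > UCL.

out of control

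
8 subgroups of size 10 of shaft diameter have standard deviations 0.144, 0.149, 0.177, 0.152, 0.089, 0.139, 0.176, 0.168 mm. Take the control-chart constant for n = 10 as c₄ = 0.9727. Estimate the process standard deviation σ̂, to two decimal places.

0.15

s̄ = (0.144 + 0.149 + 0.177 + 0.152 + 0.089 + 0.139 + 0.176 + 0.168) / 8 = 0.1492
σ̂ = s̄ / c₄ = 0.1492 / 0.9727 = 0.1534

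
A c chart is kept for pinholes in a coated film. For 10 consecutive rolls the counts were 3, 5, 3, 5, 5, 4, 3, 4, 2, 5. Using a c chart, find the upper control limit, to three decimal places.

9.825

c̄ = (3 + 5 + 3 + 5 + 5 + 4 + 3 + 4 + 2 + 5) / 10 = 39 / 10 = 3.9000
UCL = c̄ + 3√c̄ = 3.9000 + 3 × √3.9000 = 3.9000 + 3 × 1.9748 = 9.8245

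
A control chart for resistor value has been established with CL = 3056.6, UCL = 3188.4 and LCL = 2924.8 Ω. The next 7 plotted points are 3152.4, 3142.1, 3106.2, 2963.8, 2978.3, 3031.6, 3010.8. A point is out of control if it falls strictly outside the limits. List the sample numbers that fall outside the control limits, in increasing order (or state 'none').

All 7 points lie within [2924.8, 3188.4].

none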